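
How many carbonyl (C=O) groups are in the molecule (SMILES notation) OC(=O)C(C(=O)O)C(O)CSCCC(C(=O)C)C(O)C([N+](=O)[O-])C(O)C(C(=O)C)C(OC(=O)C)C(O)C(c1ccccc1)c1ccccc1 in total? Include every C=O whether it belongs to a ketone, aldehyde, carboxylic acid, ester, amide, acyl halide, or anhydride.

HOOC: carboxylic acid, 1 C=O (running total 1).
CH(COOH): carboxylic acid, 1 C=O (running total 2).
CH(COCH3): ketone, 1 C=O (running total 3).
CH(COCH3): ketone, 1 C=O (running total 4).
CH(OCOCH3): ester, 1 C=O (running total 5).

5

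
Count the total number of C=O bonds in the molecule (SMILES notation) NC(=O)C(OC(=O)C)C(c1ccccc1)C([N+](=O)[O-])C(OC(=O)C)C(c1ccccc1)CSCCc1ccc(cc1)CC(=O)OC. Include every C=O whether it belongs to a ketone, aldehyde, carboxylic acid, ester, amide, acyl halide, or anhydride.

H2NCO: amide, 1 C=O (running total 1).
CH(OCOCH3): ester, 1 C=O (running total 2).
CH(OCOCH3): ester, 1 C=O (running total 3).
COOCH3: ester, 1 C=O (running total 4).

4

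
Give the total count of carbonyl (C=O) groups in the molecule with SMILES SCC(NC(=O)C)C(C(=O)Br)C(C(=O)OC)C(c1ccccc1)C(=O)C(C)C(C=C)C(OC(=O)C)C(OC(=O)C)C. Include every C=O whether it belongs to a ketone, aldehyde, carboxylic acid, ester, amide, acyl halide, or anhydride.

CH(NHCOCH3): amide, 1 C=O (running total 1).
CH(COBr): acyl halide, 1 C=O (running total 2).
CH(COOCH3): ester, 1 C=O (running total 3).
CO: ketone, 1 C=O (running total 4).
CH(OCOCH3): ester, 1 C=O (running total 5).
CH(OCOCH3): ester, 1 C=O (running total 6).

6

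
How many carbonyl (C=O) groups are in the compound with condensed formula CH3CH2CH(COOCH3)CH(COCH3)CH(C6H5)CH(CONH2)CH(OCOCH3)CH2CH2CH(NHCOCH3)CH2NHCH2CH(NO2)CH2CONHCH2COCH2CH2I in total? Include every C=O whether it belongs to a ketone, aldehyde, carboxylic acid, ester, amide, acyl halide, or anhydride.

7

CH(COOCH3): ester, 1 C=O (running total 1).
CH(COCH3): ketone, 1 C=O (running total 2).
CH(CONH2): amide, 1 C=O (running total 3).
CH(OCOCH3): ester, 1 C=O (running total 4).
CH(NHCOCH3): amide, 1 C=O (running total 5).
CH2CONHCH2: amide, 1 C=O (running total 6).
CO: ketone, 1 C=O (running total 7).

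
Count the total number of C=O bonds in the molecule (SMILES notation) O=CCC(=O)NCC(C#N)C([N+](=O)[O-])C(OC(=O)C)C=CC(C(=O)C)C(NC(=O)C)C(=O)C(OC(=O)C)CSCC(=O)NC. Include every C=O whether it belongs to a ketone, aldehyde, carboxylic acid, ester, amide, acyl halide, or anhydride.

8

OHC: aldehyde, 1 C=O (running total 1).
CH2CONHCH2: amide, 1 C=O (running total 2).
CH(OCOCH3): ester, 1 C=O (running total 3).
CH(COCH3): ketone, 1 C=O (running total 4).
CH(NHCOCH3): amide, 1 C=O (running total 5).
CO: ketone, 1 C=O (running total 6).
CH(OCOCH3): ester, 1 C=O (running total 7).
CONHCH3: amide, 1 C=O (running total 8).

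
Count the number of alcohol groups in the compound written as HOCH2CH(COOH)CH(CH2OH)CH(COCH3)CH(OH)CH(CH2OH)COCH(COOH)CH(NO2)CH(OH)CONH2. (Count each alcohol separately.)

5

HO– on an sp³ carbon → alcohol.
pendant –COOH: carbonyl C bonded to C and –OH → carboxylic acid.
pendant –CH2OH on an sp³ backbone C → alcohol.
pendant –COCH3: carbonyl C bonded to two carbons → ketone.
–OH on an sp³ carbon → alcohol (secondary).
pendant –CH2OH on an sp³ backbone C → alcohol.
–C(=O)– with carbon on both sides → ketone.
pendant –COOH: carbonyl C bonded to C and –OH → carboxylic acid.
–NO2 on an sp³ carbon → nitro (the N=O is not a carbonyl).
–OH on an sp³ carbon → alcohol (secondary).
–C(=O)NH2: carbonyl C bonded to C and to N → amide (the N is not a separate amine).
Alcohol appears at: HOCH2, CH(CH2OH), CH(OH), CH(CH2OH), CH(OH) → 5.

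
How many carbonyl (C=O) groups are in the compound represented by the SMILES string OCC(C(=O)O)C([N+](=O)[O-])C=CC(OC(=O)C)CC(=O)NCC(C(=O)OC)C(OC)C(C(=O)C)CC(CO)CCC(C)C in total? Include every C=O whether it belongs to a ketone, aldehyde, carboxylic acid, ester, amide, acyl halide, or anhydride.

5

CH(COOH): carboxylic acid, 1 C=O (running total 1).
CH(OCOCH3): ester, 1 C=O (running total 2).
CH2CONHCH2: amide, 1 C=O (running total 3).
CH(COOCH3): ester, 1 C=O (running total 4).
CH(COCH3): ketone, 1 C=O (running total 5).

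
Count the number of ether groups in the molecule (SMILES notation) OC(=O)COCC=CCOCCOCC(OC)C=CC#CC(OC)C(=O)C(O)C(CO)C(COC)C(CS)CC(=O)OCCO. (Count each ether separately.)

6

Taking each segment in turn:
  HOOC: –COOH: carbonyl C bonded to –OH and C → carboxylic acid (the –OH is not a separate alcohol).
  CH2OCH2: C–O–C with sp³ carbons on both sides and no adjacent C=O → ether.
  CH=CH: C=C double bond → alkene.
  CH2OCH2: C–O–C with sp³ carbons on both sides and no adjacent C=O → ether.
  CH2OCH2: C–O–C with sp³ carbons on both sides and no adjacent C=O → ether.
  CH(OCH3): pendant –OCH3: C–O–C with sp³ C, no adjacent C=O → ether.
  CH=CH: C=C double bond → alkene.
  C≡C: C≡C triple bond → alkyne.
  CH(OCH3): pendant –OCH3: C–O–C with sp³ C, no adjacent C=O → ether.
  CO: –C(=O)– with carbon on both sides → ketone.
  CH(OH): –OH on an sp³ carbon → alcohol (secondary).
  CH(CH2OH): pendant –CH2OH on an sp³ backbone C → alcohol.
  CH(CH2OCH3): pendant –CH2OCH3: C–O–C linkage → ether.
  CH(CH2SH): pendant –CH2SH → thiol.
  CH2COOCH2: –C(=O)–O–C with C on the carbonyl side → ester.
  CH2OH: –OH on an sp³ carbon → alcohol.
Ether appears at: CH2OCH2, CH2OCH2, CH2OCH2, CH(OCH3), CH(OCH3), CH(CH2OCH3) → 6.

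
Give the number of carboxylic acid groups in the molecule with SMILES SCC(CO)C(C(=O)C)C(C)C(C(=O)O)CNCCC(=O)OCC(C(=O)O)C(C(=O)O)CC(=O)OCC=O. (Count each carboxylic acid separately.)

Taking each segment in turn:
  HSCH2: –SH on an sp³ carbon → thiol.
  CH(CH2OH): pendant –CH2OH on an sp³ backbone C → alcohol.
  CH(COCH3): pendant –COCH3: carbonyl C bonded to two carbons → ketone.
  CH(COOH): pendant –COOH: carbonyl C bonded to C and –OH → carboxylic acid.
  CH2NHCH2: C–N–C with sp³ carbons and no adjacent C=O → amine (secondary).
  CH2COOCH2: –C(=O)–O–C with C on the carbonyl side → ester.
  CH(COOH): pendant –COOH: carbonyl C bonded to C and –OH → carboxylic acid.
  CH(COOH): pendant –COOH: carbonyl C bonded to C and –OH → carboxylic acid.
  CH2COOCH2: –C(=O)–O–C with C on the carbonyl side → ester.
  CHO: terminal –CHO: carbonyl C bonded to H and C → aldehyde.
Carboxylic acid appears at: CH(COOH), CH(COOH), CH(COOH) → 3.

3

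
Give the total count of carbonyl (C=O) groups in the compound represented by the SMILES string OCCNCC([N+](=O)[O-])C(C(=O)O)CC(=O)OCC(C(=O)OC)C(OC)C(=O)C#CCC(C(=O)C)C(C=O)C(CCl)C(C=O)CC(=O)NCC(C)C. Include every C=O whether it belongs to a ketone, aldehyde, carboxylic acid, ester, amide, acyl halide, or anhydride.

CH(COOH): carboxylic acid, 1 C=O (running total 1).
CH2COOCH2: ester, 1 C=O (running total 2).
CH(COOCH3): ester, 1 C=O (running total 3).
CO: ketone, 1 C=O (running total 4).
CH(COCH3): ketone, 1 C=O (running total 5).
CH(CHO): aldehyde, 1 C=O (running total 6).
CH(CHO): aldehyde, 1 C=O (running total 7).
CH2CONHCH2: amide, 1 C=O (running total 8).

8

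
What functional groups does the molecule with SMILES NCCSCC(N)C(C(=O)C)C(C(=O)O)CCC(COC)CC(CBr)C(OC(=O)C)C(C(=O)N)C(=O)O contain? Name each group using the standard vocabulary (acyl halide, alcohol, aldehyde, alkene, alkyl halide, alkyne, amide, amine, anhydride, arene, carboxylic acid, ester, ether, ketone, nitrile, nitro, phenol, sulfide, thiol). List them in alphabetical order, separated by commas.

Working along the chain:
  H2NCH2: –NH2 on an sp³ carbon with no adjacent C=O → amine.
  CH2SCH2: C–S–C linkage → sulfide (thioether).
  CH(NH2): –NH2 on an sp³ carbon with no adjacent C=O → amine.
  CH(COCH3): pendant –COCH3: carbonyl C bonded to two carbons → ketone.
  CH(COOH): pendant –COOH: carbonyl C bonded to C and –OH → carboxylic acid.
  CH(CH2OCH3): pendant –CH2OCH3: C–O–C linkage → ether.
  CH(CH2Br): pendant –CH2X: halogen on sp³ carbon → alkyl halide.
  CH(OCOCH3): pendant –OC(=O)CH3: an acyloxy group → ester.
  CH(CONH2): pendant –CONH2: carbonyl C bonded to C and N → amide.
  COOH: –COOH: carbonyl C bonded to –OH and C → carboxylic acid (the –OH is not a separate alcohol).

alkyl halide, amide, amine, carboxylic acid, ester, ether, ketone, sulfide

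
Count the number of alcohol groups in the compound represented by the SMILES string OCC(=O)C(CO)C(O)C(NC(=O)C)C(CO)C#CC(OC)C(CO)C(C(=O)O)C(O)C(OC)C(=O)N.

Taking each segment in turn:
  HOCH2: HO– on an sp³ carbon → alcohol.
  CO: –C(=O)– with carbon on both sides → ketone.
  CH(CH2OH): pendant –CH2OH on an sp³ backbone C → alcohol.
  CH(OH): –OH on an sp³ carbon → alcohol (secondary).
  CH(NHCOCH3): pendant –NHC(=O)CH3: N bonded to a carbonyl → amide (not amine).
  CH(CH2OH): pendant –CH2OH on an sp³ backbone C → alcohol.
  C≡C: C≡C triple bond → alkyne.
  CH(OCH3): pendant –OCH3: C–O–C with sp³ C, no adjacent C=O → ether.
  CH(CH2OH): pendant –CH2OH on an sp³ backbone C → alcohol.
  CH(COOH): pendant –COOH: carbonyl C bonded to C and –OH → carboxylic acid.
  CH(OH): –OH on an sp³ carbon → alcohol (secondary).
  CH(OCH3): pendant –OCH3: C–O–C with sp³ C, no adjacent C=O → ether.
  CONH2: –C(=O)NH2: carbonyl C bonded to C and to N → amide (the N is not a separate amine).
Alcohol appears at: HOCH2, CH(CH2OH), CH(OH), CH(CH2OH), CH(CH2OH), CH(OH) → 6.

6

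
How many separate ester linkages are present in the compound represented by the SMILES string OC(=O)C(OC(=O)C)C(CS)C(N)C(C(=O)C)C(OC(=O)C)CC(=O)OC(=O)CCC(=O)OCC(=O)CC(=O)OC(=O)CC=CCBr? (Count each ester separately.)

Taking each segment in turn:
  HOOC: –COOH: carbonyl C bonded to –OH and C → carboxylic acid (the –OH is not a separate alcohol).
  CH(OCOCH3): pendant –OC(=O)CH3: an acyloxy group → ester.
  CH(CH2SH): pendant –CH2SH → thiol.
  CH(NH2): –NH2 on an sp³ carbon with no adjacent C=O → amine.
  CH(COCH3): pendant –COCH3: carbonyl C bonded to two carbons → ketone.
  CH(OCOCH3): pendant –OC(=O)CH3: an acyloxy group → ester.
  CH2CO-O-COCH2: two acyl groups sharing one oxygen, –C(=O)–O–C(=O)– → anhydride.
  CH2COOCH2: –C(=O)–O–C with C on the carbonyl side → ester.
  CO: –C(=O)– with carbon on both sides → ketone.
  CH2CO-O-COCH2: two acyl groups sharing one oxygen, –C(=O)–O–C(=O)– → anhydride.
  CH=CH: C=C double bond → alkene.
  CH2Br: halogen on an sp³ carbon → alkyl halide.
Ester appears at: CH(OCOCH3), CH(OCOCH3), CH2COOCH2 → 3.

3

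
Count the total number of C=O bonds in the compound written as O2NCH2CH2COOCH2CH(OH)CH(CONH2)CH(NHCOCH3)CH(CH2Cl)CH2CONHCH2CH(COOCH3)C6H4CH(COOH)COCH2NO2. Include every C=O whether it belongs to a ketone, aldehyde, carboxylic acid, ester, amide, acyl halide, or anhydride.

7

CH2COOCH2: ester, 1 C=O (running total 1).
CH(CONH2): amide, 1 C=O (running total 2).
CH(NHCOCH3): amide, 1 C=O (running total 3).
CH2CONHCH2: amide, 1 C=O (running total 4).
CH(COOCH3): ester, 1 C=O (running total 5).
CH(COOH): carboxylic acid, 1 C=O (running total 6).
CO: ketone, 1 C=O (running total 7).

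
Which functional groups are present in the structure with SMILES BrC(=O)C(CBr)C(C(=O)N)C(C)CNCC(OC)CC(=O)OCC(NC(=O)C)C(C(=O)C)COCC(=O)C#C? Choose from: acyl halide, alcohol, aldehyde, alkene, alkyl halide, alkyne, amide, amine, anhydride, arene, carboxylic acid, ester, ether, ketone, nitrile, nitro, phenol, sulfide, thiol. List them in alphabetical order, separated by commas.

acyl halide, alkyl halide, alkyne, amide, amine, ester, ether, ketone

–C(=O)Br: carbonyl C bonded to C and to a halogen → acyl halide (not alkyl halide).
pendant –CH2X: halogen on sp³ carbon → alkyl halide.
pendant –CONH2: carbonyl C bonded to C and N → amide.
C–N–C with sp³ carbons and no adjacent C=O → amine (secondary).
pendant –OCH3: C–O–C with sp³ C, no adjacent C=O → ether.
–C(=O)–O–C with C on the carbonyl side → ester.
pendant –NHC(=O)CH3: N bonded to a carbonyl → amide (not amine).
pendant –COCH3: carbonyl C bonded to two carbons → ketone.
C–O–C with sp³ carbons on both sides and no adjacent C=O → ether.
–C(=O)– with carbon on both sides → ketone.
C≡C triple bond → alkyne.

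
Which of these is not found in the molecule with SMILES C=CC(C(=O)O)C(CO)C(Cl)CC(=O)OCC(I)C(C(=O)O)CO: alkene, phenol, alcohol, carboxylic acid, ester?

carboxylic acid: present (CH(COOH) — pendant –COOH: carbonyl C bonded to C and –OH → carboxylic acid).
ester: present (CH2COOCH2 — –C(=O)–O–C with C on the carbonyl side → ester).
alkene: present (CH2=CH — C=C double bond → alkene).
alcohol: present (CH(CH2OH) — pendant –CH2OH on an sp³ backbone C → alcohol).
phenol: absent. In each of CH(CH2OH) and CH2OH, the –OH is on an sp³ carbon, not on an aromatic ring, so it is an alcohol.

phenol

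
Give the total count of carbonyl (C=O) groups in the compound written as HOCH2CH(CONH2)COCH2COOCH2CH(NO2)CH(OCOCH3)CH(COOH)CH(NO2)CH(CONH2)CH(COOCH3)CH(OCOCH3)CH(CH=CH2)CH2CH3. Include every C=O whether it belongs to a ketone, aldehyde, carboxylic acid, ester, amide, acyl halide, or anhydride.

8

CH(CONH2): amide, 1 C=O (running total 1).
CO: ketone, 1 C=O (running total 2).
CH2COOCH2: ester, 1 C=O (running total 3).
CH(OCOCH3): ester, 1 C=O (running total 4).
CH(COOH): carboxylic acid, 1 C=O (running total 5).
CH(CONH2): amide, 1 C=O (running total 6).
CH(COOCH3): ester, 1 C=O (running total 7).
CH(OCOCH3): ester, 1 C=O (running total 8).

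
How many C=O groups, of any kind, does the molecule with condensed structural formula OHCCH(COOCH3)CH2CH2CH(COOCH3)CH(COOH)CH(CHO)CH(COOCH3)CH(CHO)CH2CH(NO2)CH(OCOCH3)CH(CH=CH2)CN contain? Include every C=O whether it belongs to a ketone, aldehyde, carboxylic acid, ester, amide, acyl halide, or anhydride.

8

OHC: aldehyde, 1 C=O (running total 1).
CH(COOCH3): ester, 1 C=O (running total 2).
CH(COOCH3): ester, 1 C=O (running total 3).
CH(COOH): carboxylic acid, 1 C=O (running total 4).
CH(CHO): aldehyde, 1 C=O (running total 5).
CH(COOCH3): ester, 1 C=O (running total 6).
CH(CHO): aldehyde, 1 C=O (running total 7).
CH(OCOCH3): ester, 1 C=O (running total 8).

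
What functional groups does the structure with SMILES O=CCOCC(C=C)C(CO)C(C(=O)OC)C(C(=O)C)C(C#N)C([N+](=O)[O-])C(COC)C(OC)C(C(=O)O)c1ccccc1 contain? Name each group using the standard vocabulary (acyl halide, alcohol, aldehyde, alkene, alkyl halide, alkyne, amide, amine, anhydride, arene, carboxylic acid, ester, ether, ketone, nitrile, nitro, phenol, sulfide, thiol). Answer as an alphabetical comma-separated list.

alcohol, aldehyde, alkene, arene, carboxylic acid, ester, ether, ketone, nitrile, nitro

terminal –CHO: carbonyl C bonded to H and C → aldehyde.
C–O–C with sp³ carbons on both sides and no adjacent C=O → ether.
pendant –CH=CH2: C=C double bond → alkene.
pendant –CH2OH on an sp³ backbone C → alcohol.
pendant –COOCH3: carbonyl C bonded to C and –OCH3 → ester.
pendant –COCH3: carbonyl C bonded to two carbons → ketone.
pendant –C≡N: nitrile.
–NO2 on an sp³ carbon → nitro (the N=O is not a carbonyl).
pendant –CH2OCH3: C–O–C linkage → ether.
pendant –OCH3: C–O–C with sp³ C, no adjacent C=O → ether.
pendant –COOH: carbonyl C bonded to C and –OH → carboxylic acid.
–C6H5 phenyl ring → arene.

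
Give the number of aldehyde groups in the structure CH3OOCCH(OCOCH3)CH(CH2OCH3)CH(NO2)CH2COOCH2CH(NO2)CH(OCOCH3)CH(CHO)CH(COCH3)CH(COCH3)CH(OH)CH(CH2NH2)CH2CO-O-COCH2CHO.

2

Reading the structure from left to right:
  CH3OOC: CH3O–C(=O)–: carbonyl C bonded to C and to –OCH3 → ester (not ketone + ether).
  CH(OCOCH3): pendant –OC(=O)CH3: an acyloxy group → ester.
  CH(CH2OCH3): pendant –CH2OCH3: C–O–C linkage → ether.
  CH(NO2): –NO2 on an sp³ carbon → nitro (the N=O is not a carbonyl).
  CH2COOCH2: –C(=O)–O–C with C on the carbonyl side → ester.
  CH(NO2): –NO2 on an sp³ carbon → nitro (the N=O is not a carbonyl).
  CH(OCOCH3): pendant –OC(=O)CH3: an acyloxy group → ester.
  CH(CHO): pendant –CHO: carbonyl C bonded to C and H → aldehyde.
  CH(COCH3): pendant –COCH3: carbonyl C bonded to two carbons → ketone.
  CH(COCH3): pendant –COCH3: carbonyl C bonded to two carbons → ketone.
  CH(OH): –OH on an sp³ carbon → alcohol (secondary).
  CH(CH2NH2): pendant –CH2NH2: N on sp³ C, no adjacent C=O → amine.
  CH2CO-O-COCH2: two acyl groups sharing one oxygen, –C(=O)–O–C(=O)– → anhydride.
  CHO: terminal –CHO: carbonyl C bonded to H and C → aldehyde.
Aldehyde appears at: CH(CHO), CHO → 2.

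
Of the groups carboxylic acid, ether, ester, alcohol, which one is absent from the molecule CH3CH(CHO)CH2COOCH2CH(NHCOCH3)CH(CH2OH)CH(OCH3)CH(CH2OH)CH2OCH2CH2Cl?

carboxylic acid

ether: present (CH(OCH3) — pendant –OCH3: C–O–C with sp³ C, no adjacent C=O → ether).
alcohol: present (CH(CH2OH) — pendant –CH2OH on an sp³ backbone C → alcohol).
ester: present (CH2COOCH2 — –C(=O)–O–C with C on the carbonyl side → ester).
carboxylic acid: absent. In CH2COOCH2, the acyl oxygen is bonded to carbon (–O–C), not to H, so this is an ester. In CH(NHCOCH3), the carbonyl is bonded to nitrogen, not to –OH; that is an amide.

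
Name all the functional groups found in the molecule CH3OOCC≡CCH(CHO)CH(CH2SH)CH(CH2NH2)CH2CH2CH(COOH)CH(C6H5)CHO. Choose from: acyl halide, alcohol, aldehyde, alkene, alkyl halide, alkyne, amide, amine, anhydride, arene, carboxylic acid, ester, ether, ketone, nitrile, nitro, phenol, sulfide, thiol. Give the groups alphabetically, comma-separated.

Taking each segment in turn:
  CH3OOC: CH3O–C(=O)–: carbonyl C bonded to C and to –OCH3 → ester (not ketone + ether).
  C≡C: C≡C triple bond → alkyne.
  CH(CHO): pendant –CHO: carbonyl C bonded to C and H → aldehyde.
  CH(CH2SH): pendant –CH2SH → thiol.
  CH(CH2NH2): pendant –CH2NH2: N on sp³ C, no adjacent C=O → amine.
  CH(COOH): pendant –COOH: carbonyl C bonded to C and –OH → carboxylic acid.
  CH(C6H5): pendant –C6H5: benzene ring → arene.
  CHO: terminal –CHO: carbonyl C bonded to H and C → aldehyde.

aldehyde, alkyne, amine, arene, carboxylic acid, ester, thiol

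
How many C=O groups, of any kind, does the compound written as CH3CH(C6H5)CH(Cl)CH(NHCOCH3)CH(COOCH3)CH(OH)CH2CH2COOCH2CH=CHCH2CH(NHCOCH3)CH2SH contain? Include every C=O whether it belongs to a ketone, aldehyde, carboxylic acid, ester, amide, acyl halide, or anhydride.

CH(NHCOCH3): amide, 1 C=O (running total 1).
CH(COOCH3): ester, 1 C=O (running total 2).
CH2COOCH2: ester, 1 C=O (running total 3).
CH(NHCOCH3): amide, 1 C=O (running total 4).

4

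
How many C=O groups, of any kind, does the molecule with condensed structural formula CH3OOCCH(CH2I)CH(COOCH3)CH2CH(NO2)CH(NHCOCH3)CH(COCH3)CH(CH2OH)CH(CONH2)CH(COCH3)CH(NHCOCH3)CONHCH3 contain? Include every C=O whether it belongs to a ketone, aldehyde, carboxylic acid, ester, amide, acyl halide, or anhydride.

CH3OOC: ester, 1 C=O (running total 1).
CH(COOCH3): ester, 1 C=O (running total 2).
CH(NHCOCH3): amide, 1 C=O (running total 3).
CH(COCH3): ketone, 1 C=O (running total 4).
CH(CONH2): amide, 1 C=O (running total 5).
CH(COCH3): ketone, 1 C=O (running total 6).
CH(NHCOCH3): amide, 1 C=O (running total 7).
CONHCH3: amide, 1 C=O (running total 8).

8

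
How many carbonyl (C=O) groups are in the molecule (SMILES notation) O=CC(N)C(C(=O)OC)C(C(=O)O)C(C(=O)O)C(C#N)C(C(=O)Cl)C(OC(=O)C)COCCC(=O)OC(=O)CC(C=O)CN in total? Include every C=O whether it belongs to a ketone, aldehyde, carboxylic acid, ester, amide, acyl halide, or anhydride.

OHC: aldehyde, 1 C=O (running total 1).
CH(COOCH3): ester, 1 C=O (running total 2).
CH(COOH): carboxylic acid, 1 C=O (running total 3).
CH(COOH): carboxylic acid, 1 C=O (running total 4).
CH(COCl): acyl halide, 1 C=O (running total 5).
CH(OCOCH3): ester, 1 C=O (running total 6).
CH2CO-O-COCH2: anhydride, 2 C=O (running total 8).
CH(CHO): aldehyde, 1 C=O (running total 9).

9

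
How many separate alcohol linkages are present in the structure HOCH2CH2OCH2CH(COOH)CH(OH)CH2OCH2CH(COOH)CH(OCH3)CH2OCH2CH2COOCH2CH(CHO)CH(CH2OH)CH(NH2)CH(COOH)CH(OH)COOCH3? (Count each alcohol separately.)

4

Taking each segment in turn:
  HOCH2: HO– on an sp³ carbon → alcohol.
  CH2OCH2: C–O–C with sp³ carbons on both sides and no adjacent C=O → ether.
  CH(COOH): pendant –COOH: carbonyl C bonded to C and –OH → carboxylic acid.
  CH(OH): –OH on an sp³ carbon → alcohol (secondary).
  CH2OCH2: C–O–C with sp³ carbons on both sides and no adjacent C=O → ether.
  CH(COOH): pendant –COOH: carbonyl C bonded to C and –OH → carboxylic acid.
  CH(OCH3): pendant –OCH3: C–O–C with sp³ C, no adjacent C=O → ether.
  CH2OCH2: C–O–C with sp³ carbons on both sides and no adjacent C=O → ether.
  CH2COOCH2: –C(=O)–O–C with C on the carbonyl side → ester.
  CH(CHO): pendant –CHO: carbonyl C bonded to C and H → aldehyde.
  CH(CH2OH): pendant –CH2OH on an sp³ backbone C → alcohol.
  CH(NH2): –NH2 on an sp³ carbon with no adjacent C=O → amine.
  CH(COOH): pendant –COOH: carbonyl C bonded to C and –OH → carboxylic acid.
  CH(OH): –OH on an sp³ carbon → alcohol (secondary).
  COOCH3: –C(=O)OCH3: carbonyl C bonded to C and to –OCH3 → ester (not ketone + ether).
Alcohol appears at: HOCH2, CH(OH), CH(CH2OH), CH(OH) → 4.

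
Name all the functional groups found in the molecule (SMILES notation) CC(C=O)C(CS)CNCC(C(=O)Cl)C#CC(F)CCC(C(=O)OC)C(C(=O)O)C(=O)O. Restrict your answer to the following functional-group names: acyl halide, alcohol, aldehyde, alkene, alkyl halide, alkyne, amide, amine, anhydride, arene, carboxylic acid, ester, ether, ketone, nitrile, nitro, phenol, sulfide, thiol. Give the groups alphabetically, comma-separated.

acyl halide, aldehyde, alkyl halide, alkyne, amine, carboxylic acid, ester, thiol

pendant –CHO: carbonyl C bonded to C and H → aldehyde.
pendant –CH2SH → thiol.
C–N–C with sp³ carbons and no adjacent C=O → amine (secondary).
pendant –C(=O)X: carbonyl C bonded to C and halogen → acyl halide.
C≡C triple bond → alkyne.
halogen on an sp³ carbon → alkyl halide.
pendant –COOCH3: carbonyl C bonded to C and –OCH3 → ester.
pendant –COOH: carbonyl C bonded to C and –OH → carboxylic acid.
–COOH: carbonyl C bonded to –OH and C → carboxylic acid (the –OH is not a separate alcohol).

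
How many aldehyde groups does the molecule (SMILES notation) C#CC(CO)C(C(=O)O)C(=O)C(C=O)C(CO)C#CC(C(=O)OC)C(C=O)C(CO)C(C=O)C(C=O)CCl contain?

Reading the structure from left to right:
  HC≡C: C≡C triple bond → alkyne.
  CH(CH2OH): pendant –CH2OH on an sp³ backbone C → alcohol.
  CH(COOH): pendant –COOH: carbonyl C bonded to C and –OH → carboxylic acid.
  CO: –C(=O)– with carbon on both sides → ketone.
  CH(CHO): pendant –CHO: carbonyl C bonded to C and H → aldehyde.
  CH(CH2OH): pendant –CH2OH on an sp³ backbone C → alcohol.
  C≡C: C≡C triple bond → alkyne.
  CH(COOCH3): pendant –COOCH3: carbonyl C bonded to C and –OCH3 → ester.
  CH(CHO): pendant –CHO: carbonyl C bonded to C and H → aldehyde.
  CH(CH2OH): pendant –CH2OH on an sp³ backbone C → alcohol.
  CH(CHO): pendant –CHO: carbonyl C bonded to C and H → aldehyde.
  CH(CHO): pendant –CHO: carbonyl C bonded to C and H → aldehyde.
  CH2Cl: halogen on an sp³ carbon → alkyl halide.
Aldehyde appears at: CH(CHO), CH(CHO), CH(CHO), CH(CHO) → 4.

4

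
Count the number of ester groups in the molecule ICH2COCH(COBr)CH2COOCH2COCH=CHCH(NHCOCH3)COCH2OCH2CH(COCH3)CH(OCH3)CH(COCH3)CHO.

1

Working along the chain:
  ICH2: halogen on an sp³ carbon → alkyl halide.
  CO: –C(=O)– with carbon on both sides → ketone.
  CH(COBr): pendant –C(=O)X: carbonyl C bonded to C and halogen → acyl halide.
  CH2COOCH2: –C(=O)–O–C with C on the carbonyl side → ester.
  CO: –C(=O)– with carbon on both sides → ketone.
  CH=CH: C=C double bond → alkene.
  CH(NHCOCH3): pendant –NHC(=O)CH3: N bonded to a carbonyl → amide (not amine).
  CO: –C(=O)– with carbon on both sides → ketone.
  CH2OCH2: C–O–C with sp³ carbons on both sides and no adjacent C=O → ether.
  CH(COCH3): pendant –COCH3: carbonyl C bonded to two carbons → ketone.
  CH(OCH3): pendant –OCH3: C–O–C with sp³ C, no adjacent C=O → ether.
  CH(COCH3): pendant –COCH3: carbonyl C bonded to two carbons → ketone.
  CHO: terminal –CHO: carbonyl C bonded to H and C → aldehyde.
Ester appears at: CH2COOCH2 → 1.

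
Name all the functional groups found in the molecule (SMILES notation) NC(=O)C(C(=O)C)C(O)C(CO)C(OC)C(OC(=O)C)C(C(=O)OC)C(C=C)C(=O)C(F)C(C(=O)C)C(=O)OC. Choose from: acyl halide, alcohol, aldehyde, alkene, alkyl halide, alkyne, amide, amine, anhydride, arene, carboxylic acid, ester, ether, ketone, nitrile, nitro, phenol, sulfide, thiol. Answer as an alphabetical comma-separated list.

–C(=O)NH2: carbonyl C bonded to C and to N → amide (the N is not a separate amine).
pendant –COCH3: carbonyl C bonded to two carbons → ketone.
–OH on an sp³ carbon → alcohol (secondary).
pendant –CH2OH on an sp³ backbone C → alcohol.
pendant –OCH3: C–O–C with sp³ C, no adjacent C=O → ether.
pendant –OC(=O)CH3: an acyloxy group → ester.
pendant –COOCH3: carbonyl C bonded to C and –OCH3 → ester.
pendant –CH=CH2: C=C double bond → alkene.
–C(=O)– with carbon on both sides → ketone.
halogen on an sp³ carbon → alkyl halide.
pendant –COCH3: carbonyl C bonded to two carbons → ketone.
–C(=O)OCH3: carbonyl C bonded to C and to –OCH3 → ester (not ketone + ether).

alcohol, alkene, alkyl halide, amide, ester, ether, ketone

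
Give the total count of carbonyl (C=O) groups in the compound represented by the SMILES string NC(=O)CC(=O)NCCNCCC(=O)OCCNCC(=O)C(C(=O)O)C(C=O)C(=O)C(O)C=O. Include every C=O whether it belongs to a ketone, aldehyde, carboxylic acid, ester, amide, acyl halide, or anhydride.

H2NCO: amide, 1 C=O (running total 1).
CH2CONHCH2: amide, 1 C=O (running total 2).
CH2COOCH2: ester, 1 C=O (running total 3).
CO: ketone, 1 C=O (running total 4).
CH(COOH): carboxylic acid, 1 C=O (running total 5).
CH(CHO): aldehyde, 1 C=O (running total 6).
CO: ketone, 1 C=O (running total 7).
CHO: aldehyde, 1 C=O (running total 8).

8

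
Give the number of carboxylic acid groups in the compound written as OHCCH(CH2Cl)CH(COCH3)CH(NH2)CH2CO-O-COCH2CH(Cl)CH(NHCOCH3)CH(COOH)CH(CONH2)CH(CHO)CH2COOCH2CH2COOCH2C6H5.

1

Taking each segment in turn:
  OHC: terminal –CHO: carbonyl C bonded to H and C → aldehyde.
  CH(CH2Cl): pendant –CH2X: halogen on sp³ carbon → alkyl halide.
  CH(COCH3): pendant –COCH3: carbonyl C bonded to two carbons → ketone.
  CH(NH2): –NH2 on an sp³ carbon with no adjacent C=O → amine.
  CH2CO-O-COCH2: two acyl groups sharing one oxygen, –C(=O)–O–C(=O)– → anhydride.
  CH(Cl): halogen on an sp³ carbon → alkyl halide.
  CH(NHCOCH3): pendant –NHC(=O)CH3: N bonded to a carbonyl → amide (not amine).
  CH(COOH): pendant –COOH: carbonyl C bonded to C and –OH → carboxylic acid.
  CH(CONH2): pendant –CONH2: carbonyl C bonded to C and N → amide.
  CH(CHO): pendant –CHO: carbonyl C bonded to C and H → aldehyde.
  CH2COOCH2: –C(=O)–O–C with C on the carbonyl side → ester.
  CH2COOCH2: –C(=O)–O–C with C on the carbonyl side → ester.
  C6H5: –C6H5 phenyl ring → arene.
Carboxylic acid appears at: CH(COOH) → 1.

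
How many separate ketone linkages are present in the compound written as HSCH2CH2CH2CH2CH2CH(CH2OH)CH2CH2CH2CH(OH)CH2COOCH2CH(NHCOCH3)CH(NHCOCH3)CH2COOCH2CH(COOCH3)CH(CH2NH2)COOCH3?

–SH on an sp³ carbon → thiol.
pendant –CH2OH on an sp³ backbone C → alcohol.
–OH on an sp³ carbon → alcohol (secondary).
–C(=O)–O–C with C on the carbonyl side → ester.
pendant –NHC(=O)CH3: N bonded to a carbonyl → amide (not amine).
pendant –NHC(=O)CH3: N bonded to a carbonyl → amide (not amine).
–C(=O)–O–C with C on the carbonyl side → ester.
pendant –COOCH3: carbonyl C bonded to C and –OCH3 → ester.
pendant –CH2NH2: N on sp³ C, no adjacent C=O → amine.
–C(=O)OCH3: carbonyl C bonded to C and to –OCH3 → ester (not ketone + ether).
No segment is a ketone: CH2COOCH2 is ester, not ketone; CH(NHCOCH3) is amide, not ketone; CH(NHCOCH3) is amide, not ketone. → 0.

0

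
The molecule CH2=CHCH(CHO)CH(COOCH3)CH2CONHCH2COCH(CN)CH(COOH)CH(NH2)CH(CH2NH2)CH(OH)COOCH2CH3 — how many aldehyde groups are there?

1

C=C double bond → alkene.
pendant –CHO: carbonyl C bonded to C and H → aldehyde.
pendant –COOCH3: carbonyl C bonded to C and –OCH3 → ester.
–C(=O)–N– linkage → amide (the N is not an amine).
–C(=O)– with carbon on both sides → ketone.
pendant –C≡N: nitrile.
pendant –COOH: carbonyl C bonded to C and –OH → carboxylic acid.
–NH2 on an sp³ carbon with no adjacent C=O → amine.
pendant –CH2NH2: N on sp³ C, no adjacent C=O → amine.
–OH on an sp³ carbon → alcohol (secondary).
–C(=O)OCH2CH3: carbonyl C bonded to C and to –OEt → ester.
Aldehyde appears at: CH(CHO) → 1.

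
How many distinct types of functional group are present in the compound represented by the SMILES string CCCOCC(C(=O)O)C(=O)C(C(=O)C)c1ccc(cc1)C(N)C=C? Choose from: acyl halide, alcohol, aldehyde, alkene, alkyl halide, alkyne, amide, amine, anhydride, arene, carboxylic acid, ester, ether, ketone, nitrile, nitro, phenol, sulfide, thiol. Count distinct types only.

6

C–O–C with sp³ carbons on both sides and no adjacent C=O → ether.
pendant –COOH: carbonyl C bonded to C and –OH → carboxylic acid.
–C(=O)– with carbon on both sides → ketone.
pendant –COCH3: carbonyl C bonded to two carbons → ketone.
para-disubstituted benzene ring → arene.
–NH2 on an sp³ carbon with no adjacent C=O → amine.
C=C double bond → alkene.
Distinct types present: alkene, amine, arene, carboxylic acid, ether, ketone.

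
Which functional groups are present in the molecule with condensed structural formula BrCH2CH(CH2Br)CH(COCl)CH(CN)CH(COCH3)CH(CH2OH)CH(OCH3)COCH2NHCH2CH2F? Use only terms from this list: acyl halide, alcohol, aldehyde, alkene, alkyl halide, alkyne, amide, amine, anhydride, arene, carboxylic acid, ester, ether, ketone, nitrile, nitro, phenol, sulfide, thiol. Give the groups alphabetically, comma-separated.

halogen on an sp³ carbon → alkyl halide.
pendant –CH2X: halogen on sp³ carbon → alkyl halide.
pendant –C(=O)X: carbonyl C bonded to C and halogen → acyl halide.
pendant –C≡N: nitrile.
pendant –COCH3: carbonyl C bonded to two carbons → ketone.
pendant –CH2OH on an sp³ backbone C → alcohol.
pendant –OCH3: C–O–C with sp³ C, no adjacent C=O → ether.
–C(=O)– with carbon on both sides → ketone.
C–N–C with sp³ carbons and no adjacent C=O → amine (secondary).
halogen on an sp³ carbon → alkyl halide.

acyl halide, alcohol, alkyl halide, amine, ether, ketone, nitrile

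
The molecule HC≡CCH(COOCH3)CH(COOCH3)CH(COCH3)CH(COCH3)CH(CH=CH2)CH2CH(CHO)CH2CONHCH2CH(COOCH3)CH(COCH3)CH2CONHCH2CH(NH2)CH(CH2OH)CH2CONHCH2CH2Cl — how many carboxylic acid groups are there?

0

C≡C triple bond → alkyne.
pendant –COOCH3: carbonyl C bonded to C and –OCH3 → ester.
pendant –COOCH3: carbonyl C bonded to C and –OCH3 → ester.
pendant –COCH3: carbonyl C bonded to two carbons → ketone.
pendant –COCH3: carbonyl C bonded to two carbons → ketone.
pendant –CH=CH2: C=C double bond → alkene.
pendant –CHO: carbonyl C bonded to C and H → aldehyde.
–C(=O)–N– linkage → amide (the N is not an amine).
pendant –COOCH3: carbonyl C bonded to C and –OCH3 → ester.
pendant –COCH3: carbonyl C bonded to two carbons → ketone.
–C(=O)–N– linkage → amide (the N is not an amine).
–NH2 on an sp³ carbon with no adjacent C=O → amine.
pendant –CH2OH on an sp³ backbone C → alcohol.
–C(=O)–N– linkage → amide (the N is not an amine).
halogen on an sp³ carbon → alkyl halide.
No segment is a carboxylic acid: CH(COOCH3) is ester, not carboxylic acid; CH(COOCH3) is ester, not carboxylic acid; CH(CHO) is aldehyde, not carboxylic acid. → 0.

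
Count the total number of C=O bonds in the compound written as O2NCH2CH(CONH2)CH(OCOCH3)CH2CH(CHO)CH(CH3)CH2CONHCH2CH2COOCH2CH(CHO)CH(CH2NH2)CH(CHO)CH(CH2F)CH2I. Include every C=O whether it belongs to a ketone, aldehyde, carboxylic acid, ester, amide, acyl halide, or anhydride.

CH(CONH2): amide, 1 C=O (running total 1).
CH(OCOCH3): ester, 1 C=O (running total 2).
CH(CHO): aldehyde, 1 C=O (running total 3).
CH2CONHCH2: amide, 1 C=O (running total 4).
CH2COOCH2: ester, 1 C=O (running total 5).
CH(CHO): aldehyde, 1 C=O (running total 6).
CH(CHO): aldehyde, 1 C=O (running total 7).

7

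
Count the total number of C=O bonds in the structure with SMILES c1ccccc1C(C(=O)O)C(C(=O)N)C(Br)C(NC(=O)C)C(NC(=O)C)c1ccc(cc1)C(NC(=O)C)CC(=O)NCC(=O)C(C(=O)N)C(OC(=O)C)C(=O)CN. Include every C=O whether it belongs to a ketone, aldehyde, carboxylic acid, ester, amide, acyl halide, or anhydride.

10

CH(COOH): carboxylic acid, 1 C=O (running total 1).
CH(CONH2): amide, 1 C=O (running total 2).
CH(NHCOCH3): amide, 1 C=O (running total 3).
CH(NHCOCH3): amide, 1 C=O (running total 4).
CH(NHCOCH3): amide, 1 C=O (running total 5).
CH2CONHCH2: amide, 1 C=O (running total 6).
CO: ketone, 1 C=O (running total 7).
CH(CONH2): amide, 1 C=O (running total 8).
CH(OCOCH3): ester, 1 C=O (running total 9).
CO: ketone, 1 C=O (running total 10).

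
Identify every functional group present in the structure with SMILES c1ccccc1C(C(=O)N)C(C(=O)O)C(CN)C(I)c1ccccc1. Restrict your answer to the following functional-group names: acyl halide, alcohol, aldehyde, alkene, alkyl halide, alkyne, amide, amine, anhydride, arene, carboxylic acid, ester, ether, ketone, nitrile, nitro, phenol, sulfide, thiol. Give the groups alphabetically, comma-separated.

alkyl halide, amide, amine, arene, carboxylic acid

C6H5– phenyl ring → arene.
pendant –CONH2: carbonyl C bonded to C and N → amide.
pendant –COOH: carbonyl C bonded to C and –OH → carboxylic acid.
pendant –CH2NH2: N on sp³ C, no adjacent C=O → amine.
halogen on an sp³ carbon → alkyl halide.
–C6H5 phenyl ring → arene.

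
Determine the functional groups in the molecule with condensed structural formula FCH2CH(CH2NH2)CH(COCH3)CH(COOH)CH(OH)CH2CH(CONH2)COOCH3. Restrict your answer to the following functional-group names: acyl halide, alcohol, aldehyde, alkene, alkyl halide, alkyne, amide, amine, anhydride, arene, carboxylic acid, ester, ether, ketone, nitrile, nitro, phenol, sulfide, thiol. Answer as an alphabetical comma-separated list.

alcohol, alkyl halide, amide, amine, carboxylic acid, ester, ketone

Reading the structure from left to right:
  FCH2: halogen on an sp³ carbon → alkyl halide.
  CH(CH2NH2): pendant –CH2NH2: N on sp³ C, no adjacent C=O → amine.
  CH(COCH3): pendant –COCH3: carbonyl C bonded to two carbons → ketone.
  CH(COOH): pendant –COOH: carbonyl C bonded to C and –OH → carboxylic acid.
  CH(OH): –OH on an sp³ carbon → alcohol (secondary).
  CH(CONH2): pendant –CONH2: carbonyl C bonded to C and N → amide.
  COOCH3: –C(=O)OCH3: carbonyl C bonded to C and to –OCH3 → ester (not ketone + ether).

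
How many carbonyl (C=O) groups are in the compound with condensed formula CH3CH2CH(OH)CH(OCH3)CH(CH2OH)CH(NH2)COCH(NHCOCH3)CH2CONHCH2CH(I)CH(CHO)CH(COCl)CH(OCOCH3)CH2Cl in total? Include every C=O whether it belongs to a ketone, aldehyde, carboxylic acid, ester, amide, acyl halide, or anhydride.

CO: ketone, 1 C=O (running total 1).
CH(NHCOCH3): amide, 1 C=O (running total 2).
CH2CONHCH2: amide, 1 C=O (running total 3).
CH(CHO): aldehyde, 1 C=O (running total 4).
CH(COCl): acyl halide, 1 C=O (running total 5).
CH(OCOCH3): ester, 1 C=O (running total 6).

6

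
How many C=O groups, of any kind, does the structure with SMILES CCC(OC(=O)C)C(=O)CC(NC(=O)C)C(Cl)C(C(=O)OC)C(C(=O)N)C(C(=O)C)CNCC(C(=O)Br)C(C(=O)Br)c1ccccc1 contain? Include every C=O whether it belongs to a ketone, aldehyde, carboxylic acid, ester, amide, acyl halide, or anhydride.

8

CH(OCOCH3): ester, 1 C=O (running total 1).
CO: ketone, 1 C=O (running total 2).
CH(NHCOCH3): amide, 1 C=O (running total 3).
CH(COOCH3): ester, 1 C=O (running total 4).
CH(CONH2): amide, 1 C=O (running total 5).
CH(COCH3): ketone, 1 C=O (running total 6).
CH(COBr): acyl halide, 1 C=O (running total 7).
CH(COBr): acyl halide, 1 C=O (running total 8).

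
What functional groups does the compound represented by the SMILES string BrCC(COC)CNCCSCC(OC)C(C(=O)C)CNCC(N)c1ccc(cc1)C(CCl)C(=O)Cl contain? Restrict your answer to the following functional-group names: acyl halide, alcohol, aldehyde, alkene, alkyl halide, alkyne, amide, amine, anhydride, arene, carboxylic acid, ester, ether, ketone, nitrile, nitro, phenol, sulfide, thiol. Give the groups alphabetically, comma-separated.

Reading the structure from left to right:
  BrCH2: halogen on an sp³ carbon → alkyl halide.
  CH(CH2OCH3): pendant –CH2OCH3: C–O–C linkage → ether.
  CH2NHCH2: C–N–C with sp³ carbons and no adjacent C=O → amine (secondary).
  CH2SCH2: C–S–C linkage → sulfide (thioether).
  CH(OCH3): pendant –OCH3: C–O–C with sp³ C, no adjacent C=O → ether.
  CH(COCH3): pendant –COCH3: carbonyl C bonded to two carbons → ketone.
  CH2NHCH2: C–N–C with sp³ carbons and no adjacent C=O → amine (secondary).
  CH(NH2): –NH2 on an sp³ carbon with no adjacent C=O → amine.
  C6H4: para-disubstituted benzene ring → arene.
  CH(CH2Cl): pendant –CH2X: halogen on sp³ carbon → alkyl halide.
  COCl: –C(=O)Cl: carbonyl C bonded to C and to a halogen → acyl halide (not alkyl halide).

acyl halide, alkyl halide, amine, arene, ether, ketone, sulfide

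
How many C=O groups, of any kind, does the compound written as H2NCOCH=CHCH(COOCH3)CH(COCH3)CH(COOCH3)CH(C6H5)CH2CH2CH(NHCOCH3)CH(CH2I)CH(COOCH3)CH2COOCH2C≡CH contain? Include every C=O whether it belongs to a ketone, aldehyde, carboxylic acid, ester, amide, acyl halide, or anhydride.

7

H2NCO: amide, 1 C=O (running total 1).
CH(COOCH3): ester, 1 C=O (running total 2).
CH(COCH3): ketone, 1 C=O (running total 3).
CH(COOCH3): ester, 1 C=O (running total 4).
CH(NHCOCH3): amide, 1 C=O (running total 5).
CH(COOCH3): ester, 1 C=O (running total 6).
CH2COOCH2: ester, 1 C=O (running total 7).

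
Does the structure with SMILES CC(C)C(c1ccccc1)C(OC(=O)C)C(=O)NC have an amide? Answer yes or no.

Reading the structure from left to right:
  CH(C6H5): pendant –C6H5: benzene ring → arene.
  CH(OCOCH3): pendant –OC(=O)CH3: an acyloxy group → ester.
  CONHCH3: –C(=O)NHCH3: carbonyl C bonded to C and to N → amide (the N is not an amine).
The CONHCH3 segment supplies the amide: –C(=O)NHCH3: carbonyl C bonded to C and to N → amide (the N is not an amine).

yes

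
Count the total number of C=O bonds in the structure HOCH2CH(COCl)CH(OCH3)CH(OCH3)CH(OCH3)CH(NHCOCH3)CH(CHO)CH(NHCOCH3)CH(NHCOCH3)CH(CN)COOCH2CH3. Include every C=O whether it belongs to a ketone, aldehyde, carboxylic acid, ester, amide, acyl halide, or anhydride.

CH(COCl): acyl halide, 1 C=O (running total 1).
CH(NHCOCH3): amide, 1 C=O (running total 2).
CH(CHO): aldehyde, 1 C=O (running total 3).
CH(NHCOCH3): amide, 1 C=O (running total 4).
CH(NHCOCH3): amide, 1 C=O (running total 5).
COOCH2CH3: ester, 1 C=O (running total 6).

6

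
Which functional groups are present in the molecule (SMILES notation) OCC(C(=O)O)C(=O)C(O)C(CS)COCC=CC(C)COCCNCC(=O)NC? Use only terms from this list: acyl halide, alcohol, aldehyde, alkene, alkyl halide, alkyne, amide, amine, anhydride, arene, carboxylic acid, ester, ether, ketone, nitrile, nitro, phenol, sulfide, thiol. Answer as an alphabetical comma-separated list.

HO– on an sp³ carbon → alcohol.
pendant –COOH: carbonyl C bonded to C and –OH → carboxylic acid.
–C(=O)– with carbon on both sides → ketone.
–OH on an sp³ carbon → alcohol (secondary).
pendant –CH2SH → thiol.
C–O–C with sp³ carbons on both sides and no adjacent C=O → ether.
C=C double bond → alkene.
C–O–C with sp³ carbons on both sides and no adjacent C=O → ether.
C–N–C with sp³ carbons and no adjacent C=O → amine (secondary).
–C(=O)NHCH3: carbonyl C bonded to C and to N → amide (the N is not an amine).

alcohol, alkene, amide, amine, carboxylic acid, ether, ketone, thiol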